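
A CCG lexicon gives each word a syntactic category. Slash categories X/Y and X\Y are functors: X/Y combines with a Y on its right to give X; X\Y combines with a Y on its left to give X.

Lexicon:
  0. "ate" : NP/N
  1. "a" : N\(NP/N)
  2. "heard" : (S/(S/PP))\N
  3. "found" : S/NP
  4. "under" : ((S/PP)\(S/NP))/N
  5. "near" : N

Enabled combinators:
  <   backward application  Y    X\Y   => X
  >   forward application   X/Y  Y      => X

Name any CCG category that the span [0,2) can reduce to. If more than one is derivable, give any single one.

N

[0,6] S   >
  [0,3] S/(S/PP)   <
    [0,2] N   <
      [0,1] "ate" : NP/N
      [1,2] "a" : N\(NP/N)
    [2,3] "heard" : (S/(S/PP))\N
  [3,6] S/PP   <
    [3,4] "found" : S/NP
    [4,6] (S/PP)\(S/NP)   >
      [4,5] "under" : ((S/PP)\(S/NP))/N
      [5,6] "near" : N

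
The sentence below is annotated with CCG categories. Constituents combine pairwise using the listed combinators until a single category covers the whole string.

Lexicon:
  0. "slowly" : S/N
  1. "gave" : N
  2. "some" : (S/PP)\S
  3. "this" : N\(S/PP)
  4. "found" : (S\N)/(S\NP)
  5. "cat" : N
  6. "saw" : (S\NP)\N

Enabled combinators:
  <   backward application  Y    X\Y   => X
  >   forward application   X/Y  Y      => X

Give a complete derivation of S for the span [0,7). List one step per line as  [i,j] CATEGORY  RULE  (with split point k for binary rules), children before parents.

[0,7] S   <
  [0,4] N   <
    [0,3] S/PP   <
      [0,2] S   >
        [0,1] "slowly" : S/N
        [1,2] "gave" : N
      [2,3] "some" : (S/PP)\S
    [3,4] "this" : N\(S/PP)
  [4,7] S\N   >
    [4,5] "found" : (S\N)/(S\NP)
    [5,7] S\NP   <
      [5,6] "cat" : N
      [6,7] "saw" : (S\NP)\N

[0,1] S/N  lex  "slowly"
[1,2] N  lex  "gave"
[0,2] S  >  k=1
[2,3] (S/PP)\S  lex  "some"
[0,3] S/PP  <  k=2
[3,4] N\(S/PP)  lex  "this"
[0,4] N  <  k=3
[4,5] (S\N)/(S\NP)  lex  "found"
[5,6] N  lex  "cat"
[6,7] (S\NP)\N  lex  "saw"
[5,7] S\NP  <  k=6
[4,7] S\N  >  k=5
[0,7] S  <  k=4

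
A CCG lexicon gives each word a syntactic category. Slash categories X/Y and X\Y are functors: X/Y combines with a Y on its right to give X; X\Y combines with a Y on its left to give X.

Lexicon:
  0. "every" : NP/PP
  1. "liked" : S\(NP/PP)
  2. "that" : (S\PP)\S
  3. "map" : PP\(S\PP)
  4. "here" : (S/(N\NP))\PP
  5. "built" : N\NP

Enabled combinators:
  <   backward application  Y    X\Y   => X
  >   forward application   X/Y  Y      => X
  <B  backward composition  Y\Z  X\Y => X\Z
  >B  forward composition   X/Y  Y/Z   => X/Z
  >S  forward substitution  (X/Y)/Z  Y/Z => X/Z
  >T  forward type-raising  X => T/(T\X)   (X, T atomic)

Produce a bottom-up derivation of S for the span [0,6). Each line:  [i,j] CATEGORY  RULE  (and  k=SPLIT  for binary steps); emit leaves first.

[0,1] NP/PP  lex  "every"
[1,2] S\(NP/PP)  lex  "liked"
[0,2] S  <  k=1
[2,3] (S\PP)\S  lex  "that"
[3,4] PP\(S\PP)  lex  "map"
[2,4] PP\S  <B  k=3
[0,4] PP  <  k=2
[4,5] (S/(N\NP))\PP  lex  "here"
[0,5] S/(N\NP)  <  k=4
[5,6] N\NP  lex  "built"
[0,6] S  >  k=5

[0,6] S   >
  [0,5] S/(N\NP)   <
    [0,4] PP   <
      [0,2] S   <
        [0,1] "every" : NP/PP
        [1,2] "liked" : S\(NP/PP)
      [2,4] PP\S   <B
        [2,3] "that" : (S\PP)\S
        [3,4] "map" : PP\(S\PP)
    [4,5] "here" : (S/(N\NP))\PP
  [5,6] "built" : N\NP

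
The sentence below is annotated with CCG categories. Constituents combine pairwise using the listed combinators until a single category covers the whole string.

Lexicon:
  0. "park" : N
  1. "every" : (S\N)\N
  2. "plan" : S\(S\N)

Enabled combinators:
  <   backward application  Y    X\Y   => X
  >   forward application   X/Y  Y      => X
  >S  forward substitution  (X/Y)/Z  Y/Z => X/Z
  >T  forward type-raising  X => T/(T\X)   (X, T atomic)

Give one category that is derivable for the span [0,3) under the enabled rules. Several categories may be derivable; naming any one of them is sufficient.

[0,3] S   <
  [0,2] S\N   <
    [0,1] "park" : N
    [1,2] "every" : (S\N)\N
  [2,3] "plan" : S\(S\N)

S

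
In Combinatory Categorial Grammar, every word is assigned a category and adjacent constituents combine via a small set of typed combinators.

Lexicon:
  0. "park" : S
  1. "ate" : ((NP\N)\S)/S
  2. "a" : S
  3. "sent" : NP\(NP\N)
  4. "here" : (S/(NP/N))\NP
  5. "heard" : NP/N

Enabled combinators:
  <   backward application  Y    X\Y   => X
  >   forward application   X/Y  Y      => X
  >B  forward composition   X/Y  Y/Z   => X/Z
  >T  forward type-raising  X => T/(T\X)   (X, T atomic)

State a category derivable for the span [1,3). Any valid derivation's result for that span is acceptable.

(NP\N)\S

[0,6] S   >
  [0,5] S/(NP/N)   <
    [0,4] NP   <
      [0,3] NP\N   <
        [0,1] "park" : S
        [1,3] (NP\N)\S   >
          [1,2] "ate" : ((NP\N)\S)/S
          [2,3] "a" : S
      [3,4] "sent" : NP\(NP\N)
    [4,5] "here" : (S/(NP/N))\NP
  [5,6] "heard" : NP/N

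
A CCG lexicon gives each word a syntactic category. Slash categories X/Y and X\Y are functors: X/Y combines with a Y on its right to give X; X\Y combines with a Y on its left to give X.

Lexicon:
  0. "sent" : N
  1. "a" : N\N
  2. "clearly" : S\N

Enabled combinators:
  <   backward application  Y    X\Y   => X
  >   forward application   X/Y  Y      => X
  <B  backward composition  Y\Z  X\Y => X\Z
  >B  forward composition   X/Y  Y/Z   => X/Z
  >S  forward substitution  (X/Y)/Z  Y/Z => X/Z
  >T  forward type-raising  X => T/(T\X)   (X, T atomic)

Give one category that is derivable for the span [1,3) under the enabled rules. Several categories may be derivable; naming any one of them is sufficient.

S\N

[0,3] S   <
  [0,1] "sent" : N
  [1,3] S\N   <B
    [1,2] "a" : N\N
    [2,3] "clearly" : S\N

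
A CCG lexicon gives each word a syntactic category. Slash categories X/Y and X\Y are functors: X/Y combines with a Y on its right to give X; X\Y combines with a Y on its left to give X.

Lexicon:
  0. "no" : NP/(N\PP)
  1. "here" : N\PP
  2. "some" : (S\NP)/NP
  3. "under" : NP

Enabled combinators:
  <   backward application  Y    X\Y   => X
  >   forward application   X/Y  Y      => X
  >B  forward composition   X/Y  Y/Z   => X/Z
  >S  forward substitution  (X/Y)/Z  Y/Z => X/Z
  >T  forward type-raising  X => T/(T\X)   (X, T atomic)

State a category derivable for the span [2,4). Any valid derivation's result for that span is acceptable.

S\NP

[0,4] S   <
  [0,2] NP   >
    [0,1] "no" : NP/(N\PP)
    [1,2] "here" : N\PP
  [2,4] S\NP   >
    [2,3] "some" : (S\NP)/NP
    [3,4] "under" : NP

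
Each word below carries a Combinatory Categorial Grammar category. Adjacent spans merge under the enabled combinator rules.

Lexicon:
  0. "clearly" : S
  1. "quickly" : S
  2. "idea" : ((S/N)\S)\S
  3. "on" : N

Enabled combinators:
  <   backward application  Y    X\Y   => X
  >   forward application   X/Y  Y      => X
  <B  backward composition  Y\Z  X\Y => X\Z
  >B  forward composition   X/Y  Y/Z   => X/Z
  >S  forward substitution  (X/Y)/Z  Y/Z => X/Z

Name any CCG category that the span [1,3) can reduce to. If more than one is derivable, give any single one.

(S/N)\S

[0,4] S   >
  [0,3] S/N   <
    [0,1] "clearly" : S
    [1,3] (S/N)\S   <
      [1,2] "quickly" : S
      [2,3] "idea" : ((S/N)\S)\S
  [3,4] "on" : N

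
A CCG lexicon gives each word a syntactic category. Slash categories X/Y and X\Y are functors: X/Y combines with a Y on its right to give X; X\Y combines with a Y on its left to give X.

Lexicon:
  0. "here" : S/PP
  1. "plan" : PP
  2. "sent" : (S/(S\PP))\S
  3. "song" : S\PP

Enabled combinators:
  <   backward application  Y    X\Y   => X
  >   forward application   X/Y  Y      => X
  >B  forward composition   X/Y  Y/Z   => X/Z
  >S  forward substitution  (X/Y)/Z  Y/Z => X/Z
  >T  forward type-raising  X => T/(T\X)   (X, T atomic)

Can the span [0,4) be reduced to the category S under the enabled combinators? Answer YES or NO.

[0,4] S   >
  [0,3] S/(S\PP)   <
    [0,2] S   >
      [0,1] "here" : S/PP
      [1,2] "plan" : PP
    [2,3] "sent" : (S/(S\PP))\S
  [3,4] "song" : S\PP

YES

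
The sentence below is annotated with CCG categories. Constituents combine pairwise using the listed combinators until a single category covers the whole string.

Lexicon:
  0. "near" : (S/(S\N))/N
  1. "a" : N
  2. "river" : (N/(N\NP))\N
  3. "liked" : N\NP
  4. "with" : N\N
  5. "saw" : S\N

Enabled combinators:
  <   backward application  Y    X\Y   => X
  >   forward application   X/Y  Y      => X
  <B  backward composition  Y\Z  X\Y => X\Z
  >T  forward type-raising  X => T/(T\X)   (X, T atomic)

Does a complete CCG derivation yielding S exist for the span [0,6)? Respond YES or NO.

[0,6] S   >
  [0,4] S/(S\N)   >
    [0,1] "near" : (S/(S\N))/N
    [1,4] N   >
      [1,3] N/(N\NP)   <
        [1,2] "a" : N
        [2,3] "river" : (N/(N\NP))\N
      [3,4] "liked" : N\NP
  [4,6] S\N   <B
    [4,5] "with" : N\N
    [5,6] "saw" : S\N

YES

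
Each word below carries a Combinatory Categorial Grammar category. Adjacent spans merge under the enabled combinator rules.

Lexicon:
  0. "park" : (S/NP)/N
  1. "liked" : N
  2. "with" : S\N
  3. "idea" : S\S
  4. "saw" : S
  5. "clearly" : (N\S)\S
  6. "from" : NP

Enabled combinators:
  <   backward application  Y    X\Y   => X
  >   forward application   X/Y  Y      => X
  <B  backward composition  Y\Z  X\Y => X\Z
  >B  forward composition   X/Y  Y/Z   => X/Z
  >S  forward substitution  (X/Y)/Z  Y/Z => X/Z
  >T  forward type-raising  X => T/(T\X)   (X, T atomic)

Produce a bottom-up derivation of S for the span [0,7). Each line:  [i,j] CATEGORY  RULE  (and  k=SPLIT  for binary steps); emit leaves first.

[0,7] S   >
  [0,6] S/NP   >
    [0,1] "park" : (S/NP)/N
    [1,6] N   <
      [1,3] S   >
        [1,2] S/(S\N)   >T
          [1,2] "liked" : N
        [2,3] "with" : S\N
      [3,6] N\S   <B
        [3,4] "idea" : S\S
        [4,6] N\S   <
          [4,5] "saw" : S
          [5,6] "clearly" : (N\S)\S
  [6,7] "from" : NP

[0,1] (S/NP)/N  lex  "park"
[1,2] N  lex  "liked"
[1,2] S/(S\N)  >T
[2,3] S\N  lex  "with"
[1,3] S  >  k=2
[3,4] S\S  lex  "idea"
[4,5] S  lex  "saw"
[5,6] (N\S)\S  lex  "clearly"
[4,6] N\S  <  k=5
[3,6] N\S  <B  k=4
[1,6] N  <  k=3
[0,6] S/NP  >  k=1
[6,7] NP  lex  "from"
[0,7] S  >  k=6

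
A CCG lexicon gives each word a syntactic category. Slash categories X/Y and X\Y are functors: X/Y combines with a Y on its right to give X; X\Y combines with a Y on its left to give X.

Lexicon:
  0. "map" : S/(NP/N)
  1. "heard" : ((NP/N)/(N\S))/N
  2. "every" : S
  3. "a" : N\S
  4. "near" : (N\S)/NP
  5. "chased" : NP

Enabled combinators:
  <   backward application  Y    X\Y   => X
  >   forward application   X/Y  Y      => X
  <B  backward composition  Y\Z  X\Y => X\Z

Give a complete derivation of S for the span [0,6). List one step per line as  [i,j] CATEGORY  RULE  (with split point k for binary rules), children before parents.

[0,1] S/(NP/N)  lex  "map"
[1,2] ((NP/N)/(N\S))/N  lex  "heard"
[2,3] S  lex  "every"
[3,4] N\S  lex  "a"
[2,4] N  <  k=3
[1,4] (NP/N)/(N\S)  >  k=2
[4,5] (N\S)/NP  lex  "near"
[5,6] NP  lex  "chased"
[4,6] N\S  >  k=5
[1,6] NP/N  >  k=4
[0,6] S  >  k=1

[0,6] S   >
  [0,1] "map" : S/(NP/N)
  [1,6] NP/N   >
    [1,4] (NP/N)/(N\S)   >
      [1,2] "heard" : ((NP/N)/(N\S))/N
      [2,4] N   <
        [2,3] "every" : S
        [3,4] "a" : N\S
    [4,6] N\S   >
      [4,5] "near" : (N\S)/NP
      [5,6] "chased" : NP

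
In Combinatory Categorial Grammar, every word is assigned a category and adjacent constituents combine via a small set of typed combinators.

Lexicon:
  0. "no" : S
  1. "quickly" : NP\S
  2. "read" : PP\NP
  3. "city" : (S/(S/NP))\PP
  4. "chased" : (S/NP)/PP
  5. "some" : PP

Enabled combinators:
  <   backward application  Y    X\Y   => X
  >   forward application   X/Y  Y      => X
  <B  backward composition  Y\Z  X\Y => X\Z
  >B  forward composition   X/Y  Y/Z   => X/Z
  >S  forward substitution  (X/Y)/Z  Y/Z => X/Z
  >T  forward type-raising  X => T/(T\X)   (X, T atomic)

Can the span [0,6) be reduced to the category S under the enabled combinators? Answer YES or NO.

YES

[0,6] S   >
  [0,4] S/(S/NP)   <
    [0,3] PP   <
      [0,1] "no" : S
      [1,3] PP\S   <B
        [1,2] "quickly" : NP\S
        [2,3] "read" : PP\NP
    [3,4] "city" : (S/(S/NP))\PP
  [4,6] S/NP   >
    [4,5] "chased" : (S/NP)/PP
    [5,6] "some" : PP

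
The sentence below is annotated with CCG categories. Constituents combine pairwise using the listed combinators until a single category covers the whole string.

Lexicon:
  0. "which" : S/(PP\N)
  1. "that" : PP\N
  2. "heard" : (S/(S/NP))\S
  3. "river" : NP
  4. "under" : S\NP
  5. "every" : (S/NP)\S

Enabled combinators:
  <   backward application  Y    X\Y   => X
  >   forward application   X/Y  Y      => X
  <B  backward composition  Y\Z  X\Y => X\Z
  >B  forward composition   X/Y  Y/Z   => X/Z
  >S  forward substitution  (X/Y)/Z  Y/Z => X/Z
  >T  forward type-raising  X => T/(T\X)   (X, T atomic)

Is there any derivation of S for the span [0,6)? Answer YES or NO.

[0,6] S   >
  [0,3] S/(S/NP)   <
    [0,2] S   >
      [0,1] "which" : S/(PP\N)
      [1,2] "that" : PP\N
    [2,3] "heard" : (S/(S/NP))\S
  [3,6] S/NP   <
    [3,5] S   <
      [3,4] "river" : NP
      [4,5] "under" : S\NP
    [5,6] "every" : (S/NP)\S

YES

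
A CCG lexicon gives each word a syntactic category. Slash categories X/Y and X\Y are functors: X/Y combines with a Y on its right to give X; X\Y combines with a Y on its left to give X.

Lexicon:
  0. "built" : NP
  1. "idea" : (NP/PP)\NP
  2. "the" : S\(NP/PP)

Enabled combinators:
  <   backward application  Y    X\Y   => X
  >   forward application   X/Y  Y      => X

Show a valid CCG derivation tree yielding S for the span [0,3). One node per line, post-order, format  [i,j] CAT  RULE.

[0,3] S   <
  [0,2] NP/PP   <
    [0,1] "built" : NP
    [1,2] "idea" : (NP/PP)\NP
  [2,3] "the" : S\(NP/PP)

[0,1] NP  lex  "built"
[1,2] (NP/PP)\NP  lex  "idea"
[0,2] NP/PP  <  k=1
[2,3] S\(NP/PP)  lex  "the"
[0,3] S  <  k=2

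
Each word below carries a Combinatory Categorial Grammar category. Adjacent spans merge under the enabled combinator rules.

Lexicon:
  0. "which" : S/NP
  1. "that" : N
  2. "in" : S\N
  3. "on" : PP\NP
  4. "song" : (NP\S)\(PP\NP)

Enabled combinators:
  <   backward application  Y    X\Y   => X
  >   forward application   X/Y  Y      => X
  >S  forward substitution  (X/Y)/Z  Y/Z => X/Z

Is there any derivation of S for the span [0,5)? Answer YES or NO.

YES

[0,5] S   >
  [0,1] "which" : S/NP
  [1,5] NP   <
    [1,3] S   <
      [1,2] "that" : N
      [2,3] "in" : S\N
    [3,5] NP\S   <
      [3,4] "on" : PP\NP
      [4,5] "song" : (NP\S)\(PP\NP)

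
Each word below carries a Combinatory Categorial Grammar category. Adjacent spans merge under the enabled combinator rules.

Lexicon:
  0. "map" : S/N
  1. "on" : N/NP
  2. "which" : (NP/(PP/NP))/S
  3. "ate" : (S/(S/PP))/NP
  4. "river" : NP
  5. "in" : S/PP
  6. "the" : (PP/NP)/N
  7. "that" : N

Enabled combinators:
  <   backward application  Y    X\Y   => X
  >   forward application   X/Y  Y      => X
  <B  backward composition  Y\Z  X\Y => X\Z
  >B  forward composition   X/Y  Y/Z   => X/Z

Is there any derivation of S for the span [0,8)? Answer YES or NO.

YES

[0,8] S   >
  [0,2] S/NP   >B
    [0,1] "map" : S/N
    [1,2] "on" : N/NP
  [2,8] NP   >
    [2,7] NP/N   >B
      [2,6] NP/(PP/NP)   >
        [2,3] "which" : (NP/(PP/NP))/S
        [3,6] S   >
          [3,5] S/(S/PP)   >
            [3,4] "ate" : (S/(S/PP))/NP
            [4,5] "river" : NP
          [5,6] "in" : S/PP
      [6,7] "the" : (PP/NP)/N
    [7,8] "that" : N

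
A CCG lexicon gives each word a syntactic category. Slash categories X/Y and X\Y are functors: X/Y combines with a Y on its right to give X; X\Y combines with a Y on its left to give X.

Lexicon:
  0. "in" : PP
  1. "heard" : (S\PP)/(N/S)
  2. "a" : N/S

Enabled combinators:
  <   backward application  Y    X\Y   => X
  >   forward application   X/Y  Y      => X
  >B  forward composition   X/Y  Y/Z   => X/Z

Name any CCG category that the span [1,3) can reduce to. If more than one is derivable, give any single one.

[0,3] S   <
  [0,1] "in" : PP
  [1,3] S\PP   >
    [1,2] "heard" : (S\PP)/(N/S)
    [2,3] "a" : N/S

S\PP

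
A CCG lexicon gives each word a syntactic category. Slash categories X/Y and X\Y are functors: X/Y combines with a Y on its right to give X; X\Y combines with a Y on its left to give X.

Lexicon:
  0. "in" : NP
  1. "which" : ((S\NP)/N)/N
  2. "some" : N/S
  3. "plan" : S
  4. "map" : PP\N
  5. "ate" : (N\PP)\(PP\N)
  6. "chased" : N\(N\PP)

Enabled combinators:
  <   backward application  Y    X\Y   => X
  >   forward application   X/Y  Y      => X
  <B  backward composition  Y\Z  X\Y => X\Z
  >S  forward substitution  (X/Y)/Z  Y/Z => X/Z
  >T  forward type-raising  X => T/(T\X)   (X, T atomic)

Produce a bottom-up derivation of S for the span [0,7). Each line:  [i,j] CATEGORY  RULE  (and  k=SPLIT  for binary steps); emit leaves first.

[0,7] S   >
  [0,1] S/(S\NP)   >T
    [0,1] "in" : NP
  [1,7] S\NP   >
    [1,4] (S\NP)/N   >
      [1,2] "which" : ((S\NP)/N)/N
      [2,4] N   >
        [2,3] "some" : N/S
        [3,4] "plan" : S
    [4,7] N   <
      [4,6] N\PP   <
        [4,5] "map" : PP\N
        [5,6] "ate" : (N\PP)\(PP\N)
      [6,7] "chased" : N\(N\PP)

[0,1] NP  lex  "in"
[0,1] S/(S\NP)  >T
[1,2] ((S\NP)/N)/N  lex  "which"
[2,3] N/S  lex  "some"
[3,4] S  lex  "plan"
[2,4] N  >  k=3
[1,4] (S\NP)/N  >  k=2
[4,5] PP\N  lex  "map"
[5,6] (N\PP)\(PP\N)  lex  "ate"
[4,6] N\PP  <  k=5
[6,7] N\(N\PP)  lex  "chased"
[4,7] N  <  k=6
[1,7] S\NP  >  k=4
[0,7] S  >  k=1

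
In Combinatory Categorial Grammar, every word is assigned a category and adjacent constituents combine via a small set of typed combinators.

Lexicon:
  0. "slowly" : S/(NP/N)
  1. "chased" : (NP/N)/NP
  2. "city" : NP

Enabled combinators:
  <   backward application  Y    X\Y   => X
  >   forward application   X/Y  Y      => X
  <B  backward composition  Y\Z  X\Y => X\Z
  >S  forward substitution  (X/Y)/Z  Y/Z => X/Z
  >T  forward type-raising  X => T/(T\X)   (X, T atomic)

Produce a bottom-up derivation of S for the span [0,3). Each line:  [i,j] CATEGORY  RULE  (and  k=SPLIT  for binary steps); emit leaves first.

[0,1] S/(NP/N)  lex  "slowly"
[1,2] (NP/N)/NP  lex  "chased"
[2,3] NP  lex  "city"
[1,3] NP/N  >  k=2
[0,3] S  >  k=1

[0,3] S   >
  [0,1] "slowly" : S/(NP/N)
  [1,3] NP/N   >
    [1,2] "chased" : (NP/N)/NP
    [2,3] "city" : NP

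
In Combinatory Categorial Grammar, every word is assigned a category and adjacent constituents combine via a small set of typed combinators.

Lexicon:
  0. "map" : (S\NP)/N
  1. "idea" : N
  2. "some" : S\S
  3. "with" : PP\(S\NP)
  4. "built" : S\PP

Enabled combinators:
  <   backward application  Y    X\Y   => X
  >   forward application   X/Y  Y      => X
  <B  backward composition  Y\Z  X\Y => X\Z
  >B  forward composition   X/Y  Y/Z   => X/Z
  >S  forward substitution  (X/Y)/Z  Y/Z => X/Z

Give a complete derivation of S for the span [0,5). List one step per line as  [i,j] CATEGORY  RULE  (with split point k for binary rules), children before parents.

[0,5] S   <
  [0,4] PP   <
    [0,3] S\NP   <B
      [0,2] S\NP   >
        [0,1] "map" : (S\NP)/N
        [1,2] "idea" : N
      [2,3] "some" : S\S
    [3,4] "with" : PP\(S\NP)
  [4,5] "built" : S\PP

[0,1] (S\NP)/N  lex  "map"
[1,2] N  lex  "idea"
[0,2] S\NP  >  k=1
[2,3] S\S  lex  "some"
[0,3] S\NP  <B  k=2
[3,4] PP\(S\NP)  lex  "with"
[0,4] PP  <  k=3
[4,5] S\PP  lex  "built"
[0,5] S  <  k=4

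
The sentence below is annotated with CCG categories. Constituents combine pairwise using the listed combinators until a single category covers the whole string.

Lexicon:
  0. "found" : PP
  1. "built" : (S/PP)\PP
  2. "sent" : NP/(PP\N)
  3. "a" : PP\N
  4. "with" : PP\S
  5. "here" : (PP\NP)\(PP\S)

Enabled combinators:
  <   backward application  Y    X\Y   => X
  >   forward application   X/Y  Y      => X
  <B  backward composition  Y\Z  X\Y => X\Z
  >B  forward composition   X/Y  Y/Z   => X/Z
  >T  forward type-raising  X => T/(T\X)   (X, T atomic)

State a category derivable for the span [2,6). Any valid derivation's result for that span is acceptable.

[0,6] S   >
  [0,2] S/PP   <
    [0,1] "found" : PP
    [1,2] "built" : (S/PP)\PP
  [2,6] PP   <
    [2,4] NP   >
      [2,3] "sent" : NP/(PP\N)
      [3,4] "a" : PP\N
    [4,6] PP\NP   <
      [4,5] "with" : PP\S
      [5,6] "here" : (PP\NP)\(PP\S)

PP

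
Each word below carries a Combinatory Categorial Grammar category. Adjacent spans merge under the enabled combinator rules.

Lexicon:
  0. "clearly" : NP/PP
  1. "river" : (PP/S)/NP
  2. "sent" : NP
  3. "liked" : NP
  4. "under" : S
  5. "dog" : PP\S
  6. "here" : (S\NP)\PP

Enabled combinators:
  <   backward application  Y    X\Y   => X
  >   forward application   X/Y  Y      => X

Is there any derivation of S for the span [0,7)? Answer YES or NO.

NP/PP (PP/S)/NP NP NP S PP\S (S\NP)\PP
CKY chart[0,7] = {NP}; S ∉ chart

NO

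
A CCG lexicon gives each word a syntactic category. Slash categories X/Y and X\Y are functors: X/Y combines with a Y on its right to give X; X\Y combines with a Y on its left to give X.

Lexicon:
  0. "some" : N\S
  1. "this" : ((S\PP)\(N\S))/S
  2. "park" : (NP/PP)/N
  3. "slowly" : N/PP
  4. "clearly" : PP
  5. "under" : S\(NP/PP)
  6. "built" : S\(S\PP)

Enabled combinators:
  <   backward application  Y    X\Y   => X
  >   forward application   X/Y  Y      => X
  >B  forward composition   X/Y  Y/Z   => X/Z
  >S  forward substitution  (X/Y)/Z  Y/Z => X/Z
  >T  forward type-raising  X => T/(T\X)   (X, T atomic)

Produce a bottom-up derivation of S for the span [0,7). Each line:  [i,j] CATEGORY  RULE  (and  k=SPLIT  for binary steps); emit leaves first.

[0,1] N\S  lex  "some"
[1,2] ((S\PP)\(N\S))/S  lex  "this"
[2,3] (NP/PP)/N  lex  "park"
[3,4] N/PP  lex  "slowly"
[4,5] PP  lex  "clearly"
[3,5] N  >  k=4
[2,5] NP/PP  >  k=3
[5,6] S\(NP/PP)  lex  "under"
[2,6] S  <  k=5
[1,6] (S\PP)\(N\S)  >  k=2
[0,6] S\PP  <  k=1
[6,7] S\(S\PP)  lex  "built"
[0,7] S  <  k=6

[0,7] S   <
  [0,6] S\PP   <
    [0,1] "some" : N\S
    [1,6] (S\PP)\(N\S)   >
      [1,2] "this" : ((S\PP)\(N\S))/S
      [2,6] S   <
        [2,5] NP/PP   >
          [2,3] "park" : (NP/PP)/N
          [3,5] N   >
            [3,4] "slowly" : N/PP
            [4,5] "clearly" : PP
        [5,6] "under" : S\(NP/PP)
  [6,7] "built" : S\(S\PP)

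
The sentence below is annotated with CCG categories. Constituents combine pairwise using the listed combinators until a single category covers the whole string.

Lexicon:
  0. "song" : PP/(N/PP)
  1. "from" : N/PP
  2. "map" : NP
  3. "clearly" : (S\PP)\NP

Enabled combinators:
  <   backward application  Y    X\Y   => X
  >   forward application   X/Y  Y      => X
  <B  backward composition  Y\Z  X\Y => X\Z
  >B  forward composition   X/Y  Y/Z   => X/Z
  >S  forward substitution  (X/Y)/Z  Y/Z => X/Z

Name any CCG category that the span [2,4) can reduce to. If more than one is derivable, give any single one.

[0,4] S   <
  [0,2] PP   >
    [0,1] "song" : PP/(N/PP)
    [1,2] "from" : N/PP
  [2,4] S\PP   <
    [2,3] "map" : NP
    [3,4] "clearly" : (S\PP)\NP

S\PP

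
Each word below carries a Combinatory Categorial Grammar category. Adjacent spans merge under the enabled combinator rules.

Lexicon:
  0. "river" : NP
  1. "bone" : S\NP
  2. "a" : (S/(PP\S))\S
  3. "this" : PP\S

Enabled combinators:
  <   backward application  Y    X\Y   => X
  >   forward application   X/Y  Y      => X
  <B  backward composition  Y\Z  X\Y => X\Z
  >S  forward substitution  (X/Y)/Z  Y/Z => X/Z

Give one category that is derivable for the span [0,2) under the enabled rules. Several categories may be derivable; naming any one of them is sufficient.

[0,4] S   >
  [0,3] S/(PP\S)   <
    [0,2] S   <
      [0,1] "river" : NP
      [1,2] "bone" : S\NP
    [2,3] "a" : (S/(PP\S))\S
  [3,4] "this" : PP\S

S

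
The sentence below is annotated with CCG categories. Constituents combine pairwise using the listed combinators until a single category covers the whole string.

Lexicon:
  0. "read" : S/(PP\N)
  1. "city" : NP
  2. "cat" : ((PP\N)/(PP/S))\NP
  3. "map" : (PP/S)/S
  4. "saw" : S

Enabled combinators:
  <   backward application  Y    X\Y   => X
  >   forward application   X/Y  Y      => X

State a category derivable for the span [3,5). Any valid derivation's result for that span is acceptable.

PP/S

[0,5] S   >
  [0,1] "read" : S/(PP\N)
  [1,5] PP\N   >
    [1,3] (PP\N)/(PP/S)   <
      [1,2] "city" : NP
      [2,3] "cat" : ((PP\N)/(PP/S))\NP
    [3,5] PP/S   >
      [3,4] "map" : (PP/S)/S
      [4,5] "saw" : S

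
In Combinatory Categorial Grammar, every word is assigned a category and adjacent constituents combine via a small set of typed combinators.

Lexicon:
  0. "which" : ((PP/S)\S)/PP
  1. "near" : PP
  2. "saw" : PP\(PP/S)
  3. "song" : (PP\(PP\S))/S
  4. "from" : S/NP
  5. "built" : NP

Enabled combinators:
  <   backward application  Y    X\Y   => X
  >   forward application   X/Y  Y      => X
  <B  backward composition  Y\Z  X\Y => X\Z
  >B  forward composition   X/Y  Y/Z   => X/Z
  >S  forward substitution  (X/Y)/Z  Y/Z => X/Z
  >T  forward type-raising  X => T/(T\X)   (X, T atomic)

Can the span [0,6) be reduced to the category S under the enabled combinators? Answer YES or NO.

NO

((PP/S)\S)/PP PP PP\(PP/S) (PP\(PP\S))/S S/NP NP
CKY chart[0,6] = {N/(N\PP), NP/(NP\PP), PP, PP/(PP\PP), S/(S\PP)}; S ∉ chart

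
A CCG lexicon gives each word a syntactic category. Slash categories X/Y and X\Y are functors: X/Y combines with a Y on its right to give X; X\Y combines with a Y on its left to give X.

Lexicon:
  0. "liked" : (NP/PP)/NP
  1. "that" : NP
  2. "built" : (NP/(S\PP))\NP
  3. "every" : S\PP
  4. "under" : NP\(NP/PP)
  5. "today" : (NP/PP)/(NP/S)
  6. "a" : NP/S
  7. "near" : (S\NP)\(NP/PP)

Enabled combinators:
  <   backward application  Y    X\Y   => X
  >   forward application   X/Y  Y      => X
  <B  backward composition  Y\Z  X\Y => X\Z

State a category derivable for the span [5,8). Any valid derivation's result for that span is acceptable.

S\NP

[0,8] S   <
  [0,5] NP   <
    [0,4] NP/PP   >
      [0,1] "liked" : (NP/PP)/NP
      [1,4] NP   >
        [1,3] NP/(S\PP)   <
          [1,2] "that" : NP
          [2,3] "built" : (NP/(S\PP))\NP
        [3,4] "every" : S\PP
    [4,5] "under" : NP\(NP/PP)
  [5,8] S\NP   <
    [5,7] NP/PP   >
      [5,6] "today" : (NP/PP)/(NP/S)
      [6,7] "a" : NP/S
    [7,8] "near" : (S\NP)\(NP/PP)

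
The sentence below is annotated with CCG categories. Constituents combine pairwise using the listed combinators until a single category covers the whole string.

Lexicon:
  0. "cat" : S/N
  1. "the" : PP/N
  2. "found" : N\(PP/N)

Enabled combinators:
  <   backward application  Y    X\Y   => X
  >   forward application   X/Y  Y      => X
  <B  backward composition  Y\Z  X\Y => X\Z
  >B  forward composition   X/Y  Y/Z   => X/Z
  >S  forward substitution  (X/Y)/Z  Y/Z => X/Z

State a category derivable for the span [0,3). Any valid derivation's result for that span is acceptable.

S

[0,3] S   >
  [0,1] "cat" : S/N
  [1,3] N   <
    [1,2] "the" : PP/N
    [2,3] "found" : N\(PP/N)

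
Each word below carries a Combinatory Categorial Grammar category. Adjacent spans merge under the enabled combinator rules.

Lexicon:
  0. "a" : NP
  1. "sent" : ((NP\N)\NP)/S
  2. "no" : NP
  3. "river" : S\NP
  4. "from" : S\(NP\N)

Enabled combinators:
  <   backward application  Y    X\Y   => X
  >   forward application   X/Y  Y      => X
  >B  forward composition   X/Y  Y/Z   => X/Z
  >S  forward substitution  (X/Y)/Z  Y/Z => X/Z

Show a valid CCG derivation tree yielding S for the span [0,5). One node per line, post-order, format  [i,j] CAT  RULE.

[0,1] NP  lex  "a"
[1,2] ((NP\N)\NP)/S  lex  "sent"
[2,3] NP  lex  "no"
[3,4] S\NP  lex  "river"
[2,4] S  <  k=3
[1,4] (NP\N)\NP  >  k=2
[0,4] NP\N  <  k=1
[4,5] S\(NP\N)  lex  "from"
[0,5] S  <  k=4

[0,5] S   <
  [0,4] NP\N   <
    [0,1] "a" : NP
    [1,4] (NP\N)\NP   >
      [1,2] "sent" : ((NP\N)\NP)/S
      [2,4] S   <
        [2,3] "no" : NP
        [3,4] "river" : S\NP
  [4,5] "from" : S\(NP\N)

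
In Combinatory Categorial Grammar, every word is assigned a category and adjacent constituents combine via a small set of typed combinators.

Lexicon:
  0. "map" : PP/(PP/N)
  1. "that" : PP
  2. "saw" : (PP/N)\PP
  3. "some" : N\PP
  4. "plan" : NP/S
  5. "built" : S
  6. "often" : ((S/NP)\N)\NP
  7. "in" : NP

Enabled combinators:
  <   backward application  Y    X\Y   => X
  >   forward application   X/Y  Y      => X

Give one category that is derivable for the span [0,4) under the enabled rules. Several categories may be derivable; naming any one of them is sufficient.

[0,8] S   >
  [0,7] S/NP   <
    [0,4] N   <
      [0,3] PP   >
        [0,1] "map" : PP/(PP/N)
        [1,3] PP/N   <
          [1,2] "that" : PP
          [2,3] "saw" : (PP/N)\PP
      [3,4] "some" : N\PP
    [4,7] (S/NP)\N   <
      [4,6] NP   >
        [4,5] "plan" : NP/S
        [5,6] "built" : S
      [6,7] "often" : ((S/NP)\N)\NP
  [7,8] "in" : NP

N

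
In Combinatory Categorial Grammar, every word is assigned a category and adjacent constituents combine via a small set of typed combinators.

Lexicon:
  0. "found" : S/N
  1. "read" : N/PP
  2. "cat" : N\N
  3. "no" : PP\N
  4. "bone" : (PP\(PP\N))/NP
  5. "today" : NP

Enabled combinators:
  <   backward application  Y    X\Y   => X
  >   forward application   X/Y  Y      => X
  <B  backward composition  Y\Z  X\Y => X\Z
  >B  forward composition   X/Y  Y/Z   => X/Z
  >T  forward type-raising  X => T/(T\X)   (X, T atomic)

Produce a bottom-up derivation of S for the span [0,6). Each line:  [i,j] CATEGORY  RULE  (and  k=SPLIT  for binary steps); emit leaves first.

[0,1] S/N  lex  "found"
[1,2] N/PP  lex  "read"
[0,2] S/PP  >B  k=1
[2,3] N\N  lex  "cat"
[3,4] PP\N  lex  "no"
[2,4] PP\N  <B  k=3
[4,5] (PP\(PP\N))/NP  lex  "bone"
[5,6] NP  lex  "today"
[4,6] PP\(PP\N)  >  k=5
[2,6] PP  <  k=4
[0,6] S  >  k=2

[0,6] S   >
  [0,2] S/PP   >B
    [0,1] "found" : S/N
    [1,2] "read" : N/PP
  [2,6] PP   <
    [2,4] PP\N   <B
      [2,3] "cat" : N\N
      [3,4] "no" : PP\N
    [4,6] PP\(PP\N)   >
      [4,5] "bone" : (PP\(PP\N))/NP
      [5,6] "today" : NP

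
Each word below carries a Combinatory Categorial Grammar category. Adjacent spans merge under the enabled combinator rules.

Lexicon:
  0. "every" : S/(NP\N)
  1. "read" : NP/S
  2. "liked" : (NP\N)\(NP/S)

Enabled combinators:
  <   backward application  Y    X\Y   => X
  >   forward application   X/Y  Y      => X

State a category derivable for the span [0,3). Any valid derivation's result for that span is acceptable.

S

[0,3] S   >
  [0,1] "every" : S/(NP\N)
  [1,3] NP\N   <
    [1,2] "read" : NP/S
    [2,3] "liked" : (NP\N)\(NP/S)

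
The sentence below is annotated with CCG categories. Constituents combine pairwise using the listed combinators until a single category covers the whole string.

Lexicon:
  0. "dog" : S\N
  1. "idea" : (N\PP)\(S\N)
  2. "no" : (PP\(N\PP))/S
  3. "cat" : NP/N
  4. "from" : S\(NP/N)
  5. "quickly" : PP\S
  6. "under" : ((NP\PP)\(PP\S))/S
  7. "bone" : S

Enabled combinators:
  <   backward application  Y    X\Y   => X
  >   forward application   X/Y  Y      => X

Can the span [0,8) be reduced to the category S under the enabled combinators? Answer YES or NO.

S\N (N\PP)\(S\N) (PP\(N\PP))/S NP/N S\(NP/N) PP\S ((NP\PP)\(PP\S))/S S
CKY chart[0,8] = {NP}; S ∉ chart

NO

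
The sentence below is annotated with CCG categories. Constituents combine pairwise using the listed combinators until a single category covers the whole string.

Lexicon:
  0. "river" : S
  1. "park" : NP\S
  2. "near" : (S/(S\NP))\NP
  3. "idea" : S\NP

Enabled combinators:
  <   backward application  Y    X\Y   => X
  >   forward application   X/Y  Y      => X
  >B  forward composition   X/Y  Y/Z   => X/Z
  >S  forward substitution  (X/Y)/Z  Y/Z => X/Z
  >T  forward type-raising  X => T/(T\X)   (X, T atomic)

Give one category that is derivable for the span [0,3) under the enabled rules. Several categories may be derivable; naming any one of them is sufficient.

S/(S\NP)

[0,4] S   >
  [0,3] S/(S\NP)   <
    [0,2] NP   <
      [0,1] "river" : S
      [1,2] "park" : NP\S
    [2,3] "near" : (S/(S\NP))\NP
  [3,4] "idea" : S\NP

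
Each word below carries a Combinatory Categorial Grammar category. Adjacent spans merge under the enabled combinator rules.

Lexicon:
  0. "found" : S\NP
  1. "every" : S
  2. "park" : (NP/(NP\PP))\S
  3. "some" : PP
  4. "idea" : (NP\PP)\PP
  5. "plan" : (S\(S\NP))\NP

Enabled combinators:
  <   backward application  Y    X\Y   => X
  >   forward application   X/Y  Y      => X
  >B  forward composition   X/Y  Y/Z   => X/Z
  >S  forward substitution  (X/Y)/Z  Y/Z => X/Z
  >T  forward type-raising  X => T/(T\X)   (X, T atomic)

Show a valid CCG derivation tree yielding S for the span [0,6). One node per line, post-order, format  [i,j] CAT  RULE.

[0,6] S   <
  [0,1] "found" : S\NP
  [1,6] S\(S\NP)   <
    [1,5] NP   >
      [1,3] NP/(NP\PP)   <
        [1,2] "every" : S
        [2,3] "park" : (NP/(NP\PP))\S
      [3,5] NP\PP   <
        [3,4] "some" : PP
        [4,5] "idea" : (NP\PP)\PP
    [5,6] "plan" : (S\(S\NP))\NP

[0,1] S\NP  lex  "found"
[1,2] S  lex  "every"
[2,3] (NP/(NP\PP))\S  lex  "park"
[1,3] NP/(NP\PP)  <  k=2
[3,4] PP  lex  "some"
[4,5] (NP\PP)\PP  lex  "idea"
[3,5] NP\PP  <  k=4
[1,5] NP  >  k=3
[5,6] (S\(S\NP))\NP  lex  "plan"
[1,6] S\(S\NP)  <  k=5
[0,6] S  <  k=1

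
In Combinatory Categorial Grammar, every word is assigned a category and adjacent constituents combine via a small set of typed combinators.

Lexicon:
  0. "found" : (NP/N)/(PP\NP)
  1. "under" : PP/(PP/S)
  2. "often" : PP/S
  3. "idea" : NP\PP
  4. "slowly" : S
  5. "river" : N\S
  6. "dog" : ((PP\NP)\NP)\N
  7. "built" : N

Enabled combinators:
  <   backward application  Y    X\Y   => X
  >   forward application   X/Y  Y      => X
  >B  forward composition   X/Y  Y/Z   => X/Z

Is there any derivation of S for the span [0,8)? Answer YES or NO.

(NP/N)/(PP\NP) PP/(PP/S) PP/S NP\PP S N\S ((PP\NP)\NP)\N N
CKY chart[0,8] = {NP}; S ∉ chart

NO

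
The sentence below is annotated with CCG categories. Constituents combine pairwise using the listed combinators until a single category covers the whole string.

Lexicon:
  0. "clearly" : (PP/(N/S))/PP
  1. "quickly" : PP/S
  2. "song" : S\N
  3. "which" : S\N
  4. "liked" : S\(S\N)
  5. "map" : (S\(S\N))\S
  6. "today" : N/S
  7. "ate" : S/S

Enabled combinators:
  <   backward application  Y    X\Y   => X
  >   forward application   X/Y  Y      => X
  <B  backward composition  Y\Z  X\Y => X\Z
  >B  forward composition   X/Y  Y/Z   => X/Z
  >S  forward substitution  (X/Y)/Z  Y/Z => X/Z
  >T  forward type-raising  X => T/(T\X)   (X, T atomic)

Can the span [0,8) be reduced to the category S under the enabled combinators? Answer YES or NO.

(PP/(N/S))/PP PP/S S\N S\N S\(S\N) (S\(S\N))\S N/S S/S
CKY chart[0,8] = {N/(N\PP), NP/(NP\PP), PP, PP/(PP\PP), S/(S\PP)}; S ∉ chart

NO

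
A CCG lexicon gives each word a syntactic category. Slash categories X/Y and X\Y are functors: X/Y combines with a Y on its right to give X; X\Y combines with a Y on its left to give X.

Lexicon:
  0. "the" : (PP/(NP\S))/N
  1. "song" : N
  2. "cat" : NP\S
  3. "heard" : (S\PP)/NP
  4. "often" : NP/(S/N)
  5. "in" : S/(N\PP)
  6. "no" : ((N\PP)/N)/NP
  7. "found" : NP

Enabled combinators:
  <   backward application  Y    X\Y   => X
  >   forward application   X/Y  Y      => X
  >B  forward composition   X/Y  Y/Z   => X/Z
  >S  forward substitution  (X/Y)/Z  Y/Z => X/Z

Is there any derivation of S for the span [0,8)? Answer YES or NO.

YES

[0,8] S   <
  [0,3] PP   >
    [0,2] PP/(NP\S)   >
      [0,1] "the" : (PP/(NP\S))/N
      [1,2] "song" : N
    [2,3] "cat" : NP\S
  [3,8] S\PP   >
    [3,4] "heard" : (S\PP)/NP
    [4,8] NP   >
      [4,5] "often" : NP/(S/N)
      [5,8] S/N   >B
        [5,6] "in" : S/(N\PP)
        [6,8] (N\PP)/N   >
          [6,7] "no" : ((N\PP)/N)/NP
          [7,8] "found" : NP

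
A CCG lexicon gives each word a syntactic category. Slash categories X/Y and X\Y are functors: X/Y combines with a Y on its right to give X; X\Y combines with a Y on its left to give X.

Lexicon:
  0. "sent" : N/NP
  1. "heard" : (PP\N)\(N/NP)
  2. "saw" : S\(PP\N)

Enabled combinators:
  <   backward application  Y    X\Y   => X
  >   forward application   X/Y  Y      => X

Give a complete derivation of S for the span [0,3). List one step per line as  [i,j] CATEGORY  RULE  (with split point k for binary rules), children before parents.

[0,1] N/NP  lex  "sent"
[1,2] (PP\N)\(N/NP)  lex  "heard"
[0,2] PP\N  <  k=1
[2,3] S\(PP\N)  lex  "saw"
[0,3] S  <  k=2

[0,3] S   <
  [0,2] PP\N   <
    [0,1] "sent" : N/NP
    [1,2] "heard" : (PP\N)\(N/NP)
  [2,3] "saw" : S\(PP\N)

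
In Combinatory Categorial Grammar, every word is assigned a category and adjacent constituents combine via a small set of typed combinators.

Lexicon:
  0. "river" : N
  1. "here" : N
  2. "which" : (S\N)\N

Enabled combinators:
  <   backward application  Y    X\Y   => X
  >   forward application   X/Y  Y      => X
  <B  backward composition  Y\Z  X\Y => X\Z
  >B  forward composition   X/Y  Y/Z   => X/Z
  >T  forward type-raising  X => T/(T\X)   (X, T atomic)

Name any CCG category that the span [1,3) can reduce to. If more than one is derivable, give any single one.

S\N

[0,3] S   <
  [0,1] "river" : N
  [1,3] S\N   <
    [1,2] "here" : N
    [2,3] "which" : (S\N)\N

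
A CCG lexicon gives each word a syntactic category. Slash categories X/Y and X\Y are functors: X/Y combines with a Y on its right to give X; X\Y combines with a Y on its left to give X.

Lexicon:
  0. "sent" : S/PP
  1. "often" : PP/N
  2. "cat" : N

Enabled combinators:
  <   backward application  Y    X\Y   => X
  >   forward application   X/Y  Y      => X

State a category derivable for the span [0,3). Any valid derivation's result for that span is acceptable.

[0,3] S   >
  [0,1] "sent" : S/PP
  [1,3] PP   >
    [1,2] "often" : PP/N
    [2,3] "cat" : N

S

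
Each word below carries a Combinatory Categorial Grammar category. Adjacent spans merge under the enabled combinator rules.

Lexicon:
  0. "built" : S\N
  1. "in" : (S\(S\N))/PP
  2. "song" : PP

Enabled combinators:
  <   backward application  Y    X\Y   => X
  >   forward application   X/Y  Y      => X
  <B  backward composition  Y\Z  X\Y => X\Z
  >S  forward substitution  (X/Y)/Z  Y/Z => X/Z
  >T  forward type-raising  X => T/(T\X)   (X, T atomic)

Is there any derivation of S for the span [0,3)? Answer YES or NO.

YES

[0,3] S   <
  [0,1] "built" : S\N
  [1,3] S\(S\N)   >
    [1,2] "in" : (S\(S\N))/PP
    [2,3] "song" : PP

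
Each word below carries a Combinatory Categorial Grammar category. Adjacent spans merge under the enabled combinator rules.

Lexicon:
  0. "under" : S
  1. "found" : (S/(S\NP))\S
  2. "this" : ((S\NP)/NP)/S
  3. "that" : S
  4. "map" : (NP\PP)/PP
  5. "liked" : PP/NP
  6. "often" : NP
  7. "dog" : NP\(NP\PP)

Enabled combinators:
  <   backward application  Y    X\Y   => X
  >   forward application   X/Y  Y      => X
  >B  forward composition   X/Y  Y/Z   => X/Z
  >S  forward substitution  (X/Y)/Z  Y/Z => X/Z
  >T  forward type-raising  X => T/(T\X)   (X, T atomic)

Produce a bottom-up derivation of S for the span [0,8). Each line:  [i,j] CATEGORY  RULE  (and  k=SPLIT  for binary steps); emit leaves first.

[0,1] S  lex  "under"
[1,2] (S/(S\NP))\S  lex  "found"
[0,2] S/(S\NP)  <  k=1
[2,3] ((S\NP)/NP)/S  lex  "this"
[3,4] S  lex  "that"
[2,4] (S\NP)/NP  >  k=3
[4,5] (NP\PP)/PP  lex  "map"
[5,6] PP/NP  lex  "liked"
[6,7] NP  lex  "often"
[5,7] PP  >  k=6
[4,7] NP\PP  >  k=5
[7,8] NP\(NP\PP)  lex  "dog"
[4,8] NP  <  k=7
[2,8] S\NP  >  k=4
[0,8] S  >  k=2

[0,8] S   >
  [0,2] S/(S\NP)   <
    [0,1] "under" : S
    [1,2] "found" : (S/(S\NP))\S
  [2,8] S\NP   >
    [2,4] (S\NP)/NP   >
      [2,3] "this" : ((S\NP)/NP)/S
      [3,4] "that" : S
    [4,8] NP   <
      [4,7] NP\PP   >
        [4,5] "map" : (NP\PP)/PP
        [5,7] PP   >
          [5,6] "liked" : PP/NP
          [6,7] "often" : NP
      [7,8] "dog" : NP\(NP\PP)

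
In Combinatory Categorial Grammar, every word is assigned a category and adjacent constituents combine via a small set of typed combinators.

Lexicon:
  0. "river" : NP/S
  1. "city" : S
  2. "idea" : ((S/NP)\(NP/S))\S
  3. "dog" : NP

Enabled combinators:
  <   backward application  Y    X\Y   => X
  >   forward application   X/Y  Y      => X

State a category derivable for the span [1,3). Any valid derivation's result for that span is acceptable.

[0,4] S   >
  [0,3] S/NP   <
    [0,1] "river" : NP/S
    [1,3] (S/NP)\(NP/S)   <
      [1,2] "city" : S
      [2,3] "idea" : ((S/NP)\(NP/S))\S
  [3,4] "dog" : NP

(S/NP)\(NP/S)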